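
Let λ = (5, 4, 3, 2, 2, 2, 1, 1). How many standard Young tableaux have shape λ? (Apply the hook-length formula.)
# SYT of shape (5, 4, 3, 2, 2, 2, 1, 1) = 124156032

Hook-length formula: f^λ = n! / Π hook(c), product over all cells c of the Young diagram. For λ = (5, 4, 3, 2, 2, 2, 1, 1), n = 20 boxes. Hook lengths by row (left-to-right, top-to-bottom): [12, 9, 5, 3, 1]; [10, 7, 3, 1]; [8, 5, 1]; [6, 3]; [5, 2]; [4, 1]; [2]; [1]. Product of hooks = 19595520000. So f^λ = 20! / 19595520000 = 2432902008176640000 / 19595520000 = 124156032.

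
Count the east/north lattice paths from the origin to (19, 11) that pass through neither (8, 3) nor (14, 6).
Number of paths = 35881470

Inclusion–exclusion. Total paths: C(30, 19) = 54627300. Through P₁: C(11, 8)·C(19, 11) = 12471030. Through P₂: C(20, 14)·C(10, 5) = 9767520. Since P₁ is strictly southwest of P₂, a monotone path through both must visit P₁ then P₂; paths through both = C(11, 8)·C(9, 6)·C(10, 5) = 3492720. Avoid both = 54627300 − 12471030 − 9767520 + 3492720 = 35881470.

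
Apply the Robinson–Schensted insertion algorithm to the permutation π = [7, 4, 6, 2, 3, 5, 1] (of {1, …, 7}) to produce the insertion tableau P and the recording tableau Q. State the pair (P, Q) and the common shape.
P = [1, 3, 5] / [2, 6] / [4] / [7];  Q = [1, 3, 6] / [2, 5] / [4] / [7];  common shape = (3, 2, 1, 1)

Row-insert the values π_1, π_2, … into P one at a time, bumping the leftmost entry strictly greater than the inserted value down to the next row. The recording tableau Q records, in position (i, j), the step at which that cell was added to P.
  Insert 7 (step 1): P = [7];  Q = [1]
  Insert 4 (step 2): P = [4] / [7];  Q = [1] / [2]
  Insert 6 (step 3): P = [4, 6] / [7];  Q = [1, 3] / [2]
  Insert 2 (step 4): P = [2, 6] / [4] / [7];  Q = [1, 3] / [2] / [4]
  Insert 3 (step 5): P = [2, 3] / [4, 6] / [7];  Q = [1, 3] / [2, 5] / [4]
  Insert 5 (step 6): P = [2, 3, 5] / [4, 6] / [7];  Q = [1, 3, 6] / [2, 5] / [4]
  Insert 1 (step 7): P = [1, 3, 5] / [2, 6] / [4] / [7];  Q = [1, 3, 6] / [2, 5] / [4] / [7]
Final shape: (3, 2, 1, 1).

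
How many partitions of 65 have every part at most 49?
p(65, parts ≤ 49) = 2011874

Use the recurrence p(n, m) = p(n, m−1) + p(n−m, m): either the largest part is < m (count p(n, m−1)) or the largest part is exactly m (remove one copy of m, count p(n−m, m)). With p(0, ·) = 1 this gives p(65, parts ≤ 49) = 2011874. (By conjugating Young diagrams, this also counts partitions of 65 into at most 49 parts.)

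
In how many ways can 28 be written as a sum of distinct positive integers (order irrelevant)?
q(28) = 222

A partition into distinct parts is a strictly decreasing sequence summing to n. The recurrence d(n, m) = d(n, m−1) + d(n−m, m−1) (use part m at most once) with q(n) = d(n, n) gives q(28) = 222. (Euler's theorem: # distinct-part partitions = # odd-part partitions.)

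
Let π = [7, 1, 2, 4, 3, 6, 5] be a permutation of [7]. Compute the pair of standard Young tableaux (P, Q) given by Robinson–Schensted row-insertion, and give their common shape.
P = [1, 2, 3, 5] / [4, 6] / [7];  Q = [1, 3, 4, 6] / [2, 7] / [5];  common shape = (4, 2, 1)

Row-insert the values π_1, π_2, … into P one at a time, bumping the leftmost entry strictly greater than the inserted value down to the next row. The recording tableau Q records, in position (i, j), the step at which that cell was added to P.
  Insert 7 (step 1): P = [7];  Q = [1]
  Insert 1 (step 2): P = [1] / [7];  Q = [1] / [2]
  Insert 2 (step 3): P = [1, 2] / [7];  Q = [1, 3] / [2]
  Insert 4 (step 4): P = [1, 2, 4] / [7];  Q = [1, 3, 4] / [2]
  Insert 3 (step 5): P = [1, 2, 3] / [4] / [7];  Q = [1, 3, 4] / [2] / [5]
  Insert 6 (step 6): P = [1, 2, 3, 6] / [4] / [7];  Q = [1, 3, 4, 6] / [2] / [5]
  Insert 5 (step 7): P = [1, 2, 3, 5] / [4, 6] / [7];  Q = [1, 3, 4, 6] / [2, 7] / [5]
Final shape: (4, 2, 1).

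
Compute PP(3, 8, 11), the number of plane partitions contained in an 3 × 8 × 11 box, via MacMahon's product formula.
PP(3, 8, 11) = 4783805983320

Evaluate the triple product over i = 1..3, j = 1..8, k = 1..11. The factors are (2/1) · (3/2) · (4/3) · (5/4) · (6/5) · (7/6) · (8/7) · (9/8) · … (264 factors total). The numerators and denominators telescope so the product is an integer; carrying out the multiplication exactly gives PP(3, 8, 11) = 4783805983320.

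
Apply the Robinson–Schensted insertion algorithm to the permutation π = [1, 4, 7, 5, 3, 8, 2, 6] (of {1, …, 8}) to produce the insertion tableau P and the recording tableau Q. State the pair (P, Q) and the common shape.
P = [1, 2, 5, 6] / [3, 8] / [4] / [7];  Q = [1, 2, 3, 6] / [4, 8] / [5] / [7];  common shape = (4, 2, 1, 1)

Row-insert the values π_1, π_2, … into P one at a time, bumping the leftmost entry strictly greater than the inserted value down to the next row. The recording tableau Q records, in position (i, j), the step at which that cell was added to P.
  Insert 1 (step 1): P = [1];  Q = [1]
  Insert 4 (step 2): P = [1, 4];  Q = [1, 2]
  Insert 7 (step 3): P = [1, 4, 7];  Q = [1, 2, 3]
  Insert 5 (step 4): P = [1, 4, 5] / [7];  Q = [1, 2, 3] / [4]
  Insert 3 (step 5): P = [1, 3, 5] / [4] / [7];  Q = [1, 2, 3] / [4] / [5]
  Insert 8 (step 6): P = [1, 3, 5, 8] / [4] / [7];  Q = [1, 2, 3, 6] / [4] / [5]
  Insert 2 (step 7): P = [1, 2, 5, 8] / [3] / [4] / [7];  Q = [1, 2, 3, 6] / [4] / [5] / [7]
  Insert 6 (step 8): P = [1, 2, 5, 6] / [3, 8] / [4] / [7];  Q = [1, 2, 3, 6] / [4, 8] / [5] / [7]
Final shape: (4, 2, 1, 1).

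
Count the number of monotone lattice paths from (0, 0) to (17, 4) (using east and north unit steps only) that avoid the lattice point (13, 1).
Number of paths = 5495

Total paths from (0, 0) to (17, 4): C(21, 17) = 5985. Paths through (13, 1): (paths (0, 0) → (13, 1)) × (paths (13, 1) → (17, 4)) = C(14, 13) · C(7, 4) = 14 · 35 = 490. Avoidance count = 5985 − 490 = 5495.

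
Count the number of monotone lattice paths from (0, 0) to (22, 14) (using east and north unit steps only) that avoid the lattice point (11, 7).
Number of paths = 2783530224

Total paths from (0, 0) to (22, 14): C(36, 22) = 3796297200. Paths through (11, 7): (paths (0, 0) → (11, 7)) × (paths (11, 7) → (22, 14)) = C(18, 11) · C(18, 11) = 31824 · 31824 = 1012766976. Avoidance count = 3796297200 − 1012766976 = 2783530224.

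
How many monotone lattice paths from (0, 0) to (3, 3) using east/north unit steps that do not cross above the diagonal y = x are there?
C_3 = 5

These NE paths below the diagonal are counted by the Catalan number C_n = (1/(n + 1)) · C(2n, n). For n = 3: C_3 = (1/4) · C(6, 3) = 20/4 = 5.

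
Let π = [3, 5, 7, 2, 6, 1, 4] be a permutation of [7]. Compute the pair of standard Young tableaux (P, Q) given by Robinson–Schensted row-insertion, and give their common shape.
P = [1, 4, 6] / [2, 5] / [3, 7];  Q = [1, 2, 3] / [4, 5] / [6, 7];  common shape = (3, 2, 2)

Row-insert the values π_1, π_2, … into P one at a time, bumping the leftmost entry strictly greater than the inserted value down to the next row. The recording tableau Q records, in position (i, j), the step at which that cell was added to P.
  Insert 3 (step 1): P = [3];  Q = [1]
  Insert 5 (step 2): P = [3, 5];  Q = [1, 2]
  Insert 7 (step 3): P = [3, 5, 7];  Q = [1, 2, 3]
  Insert 2 (step 4): P = [2, 5, 7] / [3];  Q = [1, 2, 3] / [4]
  Insert 6 (step 5): P = [2, 5, 6] / [3, 7];  Q = [1, 2, 3] / [4, 5]
  Insert 1 (step 6): P = [1, 5, 6] / [2, 7] / [3];  Q = [1, 2, 3] / [4, 5] / [6]
  Insert 4 (step 7): P = [1, 4, 6] / [2, 5] / [3, 7];  Q = [1, 2, 3] / [4, 5] / [6, 7]
Final shape: (3, 2, 2).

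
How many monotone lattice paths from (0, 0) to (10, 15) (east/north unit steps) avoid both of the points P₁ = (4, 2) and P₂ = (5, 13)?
Number of paths = 2685632

Inclusion–exclusion. Total paths: C(25, 10) = 3268760. Through P₁: C(6, 4)·C(19, 6) = 406980. Through P₂: C(18, 5)·C(7, 5) = 179928. Since P₁ is strictly southwest of P₂, a monotone path through both must visit P₁ then P₂; paths through both = C(6, 4)·C(12, 1)·C(7, 5) = 3780. Avoid both = 3268760 − 406980 − 179928 + 3780 = 2685632.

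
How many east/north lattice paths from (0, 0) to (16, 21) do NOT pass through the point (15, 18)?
Number of paths = 8727141390

Total paths from (0, 0) to (16, 21): C(37, 16) = 12875774670. Paths through (15, 18): (paths (0, 0) → (15, 18)) × (paths (15, 18) → (16, 21)) = C(33, 15) · C(4, 1) = 1037158320 · 4 = 4148633280. Avoidance count = 12875774670 − 4148633280 = 8727141390.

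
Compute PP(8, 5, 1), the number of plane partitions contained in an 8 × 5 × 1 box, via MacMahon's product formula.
PP(8, 5, 1) = 1287

Evaluate the triple product over i = 1..8, j = 1..5, k = 1..1. The factors are (2/1) · (3/2) · (4/3) · (5/4) · (6/5) · (3/2) · (4/3) · (5/4) · … (40 factors total). The numerators and denominators telescope so the product is an integer; carrying out the multiplication exactly gives PP(8, 5, 1) = 1287.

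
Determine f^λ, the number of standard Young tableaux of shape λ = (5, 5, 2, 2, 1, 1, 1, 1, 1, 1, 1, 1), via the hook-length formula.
# SYT of shape (5, 5, 2, 2, 1, 1, 1, 1, 1, 1, 1, 1) = 87297210

Hook-length formula: f^λ = n! / Π hook(c), product over all cells c of the Young diagram. For λ = (5, 5, 2, 2, 1, 1, 1, 1, 1, 1, 1, 1), n = 22 boxes. Hook lengths by row (left-to-right, top-to-bottom): [16, 7, 4, 3, 2]; [15, 6, 3, 2, 1]; [11, 2]; [10, 1]; [8]; [7]; [6]; [5]; [4]; [3]; [2]; [1]. Product of hooks = 12875563008000. So f^λ = 22! / 12875563008000 = 1124000727777607680000 / 12875563008000 = 87297210.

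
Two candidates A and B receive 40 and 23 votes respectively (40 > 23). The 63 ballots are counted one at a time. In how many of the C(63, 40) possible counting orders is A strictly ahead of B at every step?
Strict-lead orderings = 25363302339192405

Total orderings of the 63 votes with 40 for A: C(63, 40) = 93993414551124795. By the Bertrand ballot formula (Cycle Lemma / reflection principle), the number of orderings in which A is strictly ahead of B throughout is (p − q)/(p + q) · C(p + q, p) = (40 − 23)/(40 + 23) · 93993414551124795 = 25363302339192405.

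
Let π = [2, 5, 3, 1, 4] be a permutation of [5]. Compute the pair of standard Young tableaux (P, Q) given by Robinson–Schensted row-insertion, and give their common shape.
P = [1, 3, 4] / [2] / [5];  Q = [1, 2, 5] / [3] / [4];  common shape = (3, 1, 1)

Row-insert the values π_1, π_2, … into P one at a time, bumping the leftmost entry strictly greater than the inserted value down to the next row. The recording tableau Q records, in position (i, j), the step at which that cell was added to P.
  Insert 2 (step 1): P = [2];  Q = [1]
  Insert 5 (step 2): P = [2, 5];  Q = [1, 2]
  Insert 3 (step 3): P = [2, 3] / [5];  Q = [1, 2] / [3]
  Insert 1 (step 4): P = [1, 3] / [2] / [5];  Q = [1, 2] / [3] / [4]
  Insert 4 (step 5): P = [1, 3, 4] / [2] / [5];  Q = [1, 2, 5] / [3] / [4]
Final shape: (3, 1, 1).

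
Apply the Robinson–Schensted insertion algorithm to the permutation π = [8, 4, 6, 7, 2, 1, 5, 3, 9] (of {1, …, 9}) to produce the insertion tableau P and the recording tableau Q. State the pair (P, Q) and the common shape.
P = [1, 3, 7, 9] / [2, 5] / [4, 6] / [8];  Q = [1, 3, 4, 9] / [2, 7] / [5, 8] / [6];  common shape = (4, 2, 2, 1)

Row-insert the values π_1, π_2, … into P one at a time, bumping the leftmost entry strictly greater than the inserted value down to the next row. The recording tableau Q records, in position (i, j), the step at which that cell was added to P.
  Insert 8 (step 1): P = [8];  Q = [1]
  Insert 4 (step 2): P = [4] / [8];  Q = [1] / [2]
  Insert 6 (step 3): P = [4, 6] / [8];  Q = [1, 3] / [2]
  Insert 7 (step 4): P = [4, 6, 7] / [8];  Q = [1, 3, 4] / [2]
  Insert 2 (step 5): P = [2, 6, 7] / [4] / [8];  Q = [1, 3, 4] / [2] / [5]
  Insert 1 (step 6): P = [1, 6, 7] / [2] / [4] / [8];  Q = [1, 3, 4] / [2] / [5] / [6]
  Insert 5 (step 7): P = [1, 5, 7] / [2, 6] / [4] / [8];  Q = [1, 3, 4] / [2, 7] / [5] / [6]
  Insert 3 (step 8): P = [1, 3, 7] / [2, 5] / [4, 6] / [8];  Q = [1, 3, 4] / [2, 7] / [5, 8] / [6]
  Insert 9 (step 9): P = [1, 3, 7, 9] / [2, 5] / [4, 6] / [8];  Q = [1, 3, 4, 9] / [2, 7] / [5, 8] / [6]
Final shape: (4, 2, 2, 1).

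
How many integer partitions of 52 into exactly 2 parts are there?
p(52, 2 parts) = 26

Partitions of n into exactly k parts are in bijection with partitions of n − k into at most k parts (subtract 1 from each part). So p(52, exactly 2) = p(50, parts ≤ 2). Computing via the recurrence p(m, j) = p(m, j−1) + p(m−j, j) gives 26.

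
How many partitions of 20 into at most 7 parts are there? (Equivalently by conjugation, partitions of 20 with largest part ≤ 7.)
p(20, parts ≤ 7) = 364

Use the recurrence p(n, m) = p(n, m−1) + p(n−m, m): either the largest part is < m (count p(n, m−1)) or the largest part is exactly m (remove one copy of m, count p(n−m, m)). With p(0, ·) = 1 this gives p(20, parts ≤ 7) = 364. (By conjugating Young diagrams, this also counts partitions of 20 into at most 7 parts.)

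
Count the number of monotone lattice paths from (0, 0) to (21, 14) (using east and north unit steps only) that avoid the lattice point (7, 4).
Number of paths = 1672744920

Total paths from (0, 0) to (21, 14): C(35, 21) = 2319959400. Paths through (7, 4): (paths (0, 0) → (7, 4)) × (paths (7, 4) → (21, 14)) = C(11, 7) · C(24, 14) = 330 · 1961256 = 647214480. Avoidance count = 2319959400 − 647214480 = 1672744920.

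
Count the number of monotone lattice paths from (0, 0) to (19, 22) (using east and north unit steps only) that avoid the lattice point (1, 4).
Number of paths = 199286993700

Total paths from (0, 0) to (19, 22): C(41, 19) = 244662670200. Paths through (1, 4): (paths (0, 0) → (1, 4)) × (paths (1, 4) → (19, 22)) = C(5, 1) · C(36, 18) = 5 · 9075135300 = 45375676500. Avoidance count = 244662670200 − 45375676500 = 199286993700.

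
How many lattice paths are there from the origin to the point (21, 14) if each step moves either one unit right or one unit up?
Number of paths = 2319959400

A monotone lattice path from (0, 0) to (21, 14) consists of 21 east steps and 14 north steps in some order, so it is determined by which 21 of the 35 steps are east. The count is C(35, 21) = 2319959400.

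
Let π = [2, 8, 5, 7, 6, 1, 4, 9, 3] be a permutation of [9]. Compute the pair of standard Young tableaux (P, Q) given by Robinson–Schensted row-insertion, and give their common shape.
P = [1, 3, 6, 9] / [2, 4] / [5] / [7] / [8];  Q = [1, 2, 4, 8] / [3, 7] / [5] / [6] / [9];  common shape = (4, 2, 1, 1, 1)

Row-insert the values π_1, π_2, … into P one at a time, bumping the leftmost entry strictly greater than the inserted value down to the next row. The recording tableau Q records, in position (i, j), the step at which that cell was added to P.
  Insert 2 (step 1): P = [2];  Q = [1]
  Insert 8 (step 2): P = [2, 8];  Q = [1, 2]
  Insert 5 (step 3): P = [2, 5] / [8];  Q = [1, 2] / [3]
  Insert 7 (step 4): P = [2, 5, 7] / [8];  Q = [1, 2, 4] / [3]
  Insert 6 (step 5): P = [2, 5, 6] / [7] / [8];  Q = [1, 2, 4] / [3] / [5]
  Insert 1 (step 6): P = [1, 5, 6] / [2] / [7] / [8];  Q = [1, 2, 4] / [3] / [5] / [6]
  Insert 4 (step 7): P = [1, 4, 6] / [2, 5] / [7] / [8];  Q = [1, 2, 4] / [3, 7] / [5] / [6]
  Insert 9 (step 8): P = [1, 4, 6, 9] / [2, 5] / [7] / [8];  Q = [1, 2, 4, 8] / [3, 7] / [5] / [6]
  Insert 3 (step 9): P = [1, 3, 6, 9] / [2, 4] / [5] / [7] / [8];  Q = [1, 2, 4, 8] / [3, 7] / [5] / [6] / [9]
Final shape: (4, 2, 1, 1, 1).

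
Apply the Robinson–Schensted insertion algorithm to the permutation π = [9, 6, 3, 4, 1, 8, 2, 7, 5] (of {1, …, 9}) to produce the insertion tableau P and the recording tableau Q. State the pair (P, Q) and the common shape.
P = [1, 2, 5] / [3, 4, 7] / [6, 8] / [9];  Q = [1, 4, 6] / [2, 7, 8] / [3, 9] / [5];  common shape = (3, 3, 2, 1)

Row-insert the values π_1, π_2, … into P one at a time, bumping the leftmost entry strictly greater than the inserted value down to the next row. The recording tableau Q records, in position (i, j), the step at which that cell was added to P.
  Insert 9 (step 1): P = [9];  Q = [1]
  Insert 6 (step 2): P = [6] / [9];  Q = [1] / [2]
  Insert 3 (step 3): P = [3] / [6] / [9];  Q = [1] / [2] / [3]
  Insert 4 (step 4): P = [3, 4] / [6] / [9];  Q = [1, 4] / [2] / [3]
  Insert 1 (step 5): P = [1, 4] / [3] / [6] / [9];  Q = [1, 4] / [2] / [3] / [5]
  Insert 8 (step 6): P = [1, 4, 8] / [3] / [6] / [9];  Q = [1, 4, 6] / [2] / [3] / [5]
  Insert 2 (step 7): P = [1, 2, 8] / [3, 4] / [6] / [9];  Q = [1, 4, 6] / [2, 7] / [3] / [5]
  Insert 7 (step 8): P = [1, 2, 7] / [3, 4, 8] / [6] / [9];  Q = [1, 4, 6] / [2, 7, 8] / [3] / [5]
  Insert 5 (step 9): P = [1, 2, 5] / [3, 4, 7] / [6, 8] / [9];  Q = [1, 4, 6] / [2, 7, 8] / [3, 9] / [5]
Final shape: (3, 3, 2, 1).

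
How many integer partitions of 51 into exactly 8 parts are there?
p(51, 8 parts) = 14012

Partitions of n into exactly k parts are in bijection with partitions of n − k into at most k parts (subtract 1 from each part). So p(51, exactly 8) = p(43, parts ≤ 8). Computing via the recurrence p(m, j) = p(m, j−1) + p(m−j, j) gives 14012.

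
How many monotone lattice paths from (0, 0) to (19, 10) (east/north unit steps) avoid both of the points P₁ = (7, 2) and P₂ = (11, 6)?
Number of paths = 10616370

Inclusion–exclusion. Total paths: C(29, 19) = 20030010. Through P₁: C(9, 7)·C(20, 12) = 4534920. Through P₂: C(17, 11)·C(12, 8) = 6126120. Since P₁ is strictly southwest of P₂, a monotone path through both must visit P₁ then P₂; paths through both = C(9, 7)·C(8, 4)·C(12, 8) = 1247400. Avoid both = 20030010 − 4534920 − 6126120 + 1247400 = 10616370.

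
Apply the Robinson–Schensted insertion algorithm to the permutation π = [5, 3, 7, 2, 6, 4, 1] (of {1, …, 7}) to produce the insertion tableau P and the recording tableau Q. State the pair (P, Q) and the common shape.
P = [1, 4] / [2, 6] / [3, 7] / [5];  Q = [1, 3] / [2, 5] / [4, 6] / [7];  common shape = (2, 2, 2, 1)

Row-insert the values π_1, π_2, … into P one at a time, bumping the leftmost entry strictly greater than the inserted value down to the next row. The recording tableau Q records, in position (i, j), the step at which that cell was added to P.
  Insert 5 (step 1): P = [5];  Q = [1]
  Insert 3 (step 2): P = [3] / [5];  Q = [1] / [2]
  Insert 7 (step 3): P = [3, 7] / [5];  Q = [1, 3] / [2]
  Insert 2 (step 4): P = [2, 7] / [3] / [5];  Q = [1, 3] / [2] / [4]
  Insert 6 (step 5): P = [2, 6] / [3, 7] / [5];  Q = [1, 3] / [2, 5] / [4]
  Insert 4 (step 6): P = [2, 4] / [3, 6] / [5, 7];  Q = [1, 3] / [2, 5] / [4, 6]
  Insert 1 (step 7): P = [1, 4] / [2, 6] / [3, 7] / [5];  Q = [1, 3] / [2, 5] / [4, 6] / [7]
Final shape: (2, 2, 2, 1).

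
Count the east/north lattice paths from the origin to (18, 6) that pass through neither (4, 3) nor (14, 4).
Number of paths = 70671

Inclusion–exclusion. Total paths: C(24, 18) = 134596. Through P₁: C(7, 4)·C(17, 14) = 23800. Through P₂: C(18, 14)·C(6, 4) = 45900. Since P₁ is strictly southwest of P₂, a monotone path through both must visit P₁ then P₂; paths through both = C(7, 4)·C(11, 10)·C(6, 4) = 5775. Avoid both = 134596 − 23800 − 45900 + 5775 = 70671.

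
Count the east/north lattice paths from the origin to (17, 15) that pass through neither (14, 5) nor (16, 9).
Number of paths = 549317227

Inclusion–exclusion. Total paths: C(32, 17) = 565722720. Through P₁: C(19, 14)·C(13, 3) = 3325608. Through P₂: C(25, 16)·C(7, 1) = 14300825. Since P₁ is strictly southwest of P₂, a monotone path through both must visit P₁ then P₂; paths through both = C(19, 14)·C(6, 2)·C(7, 1) = 1220940. Avoid both = 565722720 − 3325608 − 14300825 + 1220940 = 549317227.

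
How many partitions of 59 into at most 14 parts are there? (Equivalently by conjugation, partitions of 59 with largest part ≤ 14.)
p(59, parts ≤ 14) = 428104

Use the recurrence p(n, m) = p(n, m−1) + p(n−m, m): either the largest part is < m (count p(n, m−1)) or the largest part is exactly m (remove one copy of m, count p(n−m, m)). With p(0, ·) = 1 this gives p(59, parts ≤ 14) = 428104. (By conjugating Young diagrams, this also counts partitions of 59 into at most 14 parts.)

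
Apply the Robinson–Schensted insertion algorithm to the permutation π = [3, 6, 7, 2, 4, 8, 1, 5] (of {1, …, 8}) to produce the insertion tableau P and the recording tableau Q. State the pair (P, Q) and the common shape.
P = [1, 4, 5, 8] / [2, 6, 7] / [3];  Q = [1, 2, 3, 6] / [4, 5, 8] / [7];  common shape = (4, 3, 1)

Row-insert the values π_1, π_2, … into P one at a time, bumping the leftmost entry strictly greater than the inserted value down to the next row. The recording tableau Q records, in position (i, j), the step at which that cell was added to P.
  Insert 3 (step 1): P = [3];  Q = [1]
  Insert 6 (step 2): P = [3, 6];  Q = [1, 2]
  Insert 7 (step 3): P = [3, 6, 7];  Q = [1, 2, 3]
  Insert 2 (step 4): P = [2, 6, 7] / [3];  Q = [1, 2, 3] / [4]
  Insert 4 (step 5): P = [2, 4, 7] / [3, 6];  Q = [1, 2, 3] / [4, 5]
  Insert 8 (step 6): P = [2, 4, 7, 8] / [3, 6];  Q = [1, 2, 3, 6] / [4, 5]
  Insert 1 (step 7): P = [1, 4, 7, 8] / [2, 6] / [3];  Q = [1, 2, 3, 6] / [4, 5] / [7]
  Insert 5 (step 8): P = [1, 4, 5, 8] / [2, 6, 7] / [3];  Q = [1, 2, 3, 6] / [4, 5, 8] / [7]
Final shape: (4, 3, 1).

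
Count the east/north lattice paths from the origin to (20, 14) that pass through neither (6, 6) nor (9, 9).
Number of paths = 964856640

Inclusion–exclusion. Total paths: C(34, 20) = 1391975640. Through P₁: C(12, 6)·C(22, 14) = 295467480. Through P₂: C(18, 9)·C(16, 11) = 212372160. Since P₁ is strictly southwest of P₂, a monotone path through both must visit P₁ then P₂; paths through both = C(12, 6)·C(6, 3)·C(16, 11) = 80720640. Avoid both = 1391975640 − 295467480 − 212372160 + 80720640 = 964856640.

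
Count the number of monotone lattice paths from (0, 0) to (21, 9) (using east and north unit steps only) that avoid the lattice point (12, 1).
Number of paths = 13991120

Total paths from (0, 0) to (21, 9): C(30, 21) = 14307150. Paths through (12, 1): (paths (0, 0) → (12, 1)) × (paths (12, 1) → (21, 9)) = C(13, 12) · C(17, 9) = 13 · 24310 = 316030. Avoidance count = 14307150 − 316030 = 13991120.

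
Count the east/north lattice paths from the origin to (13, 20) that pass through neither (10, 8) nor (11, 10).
Number of paths = 538641378

Inclusion–exclusion. Total paths: C(33, 13) = 573166440. Through P₁: C(18, 10)·C(15, 3) = 19909890. Through P₂: C(21, 11)·C(12, 2) = 23279256. Since P₁ is strictly southwest of P₂, a monotone path through both must visit P₁ then P₂; paths through both = C(18, 10)·C(3, 1)·C(12, 2) = 8664084. Avoid both = 573166440 − 19909890 − 23279256 + 8664084 = 538641378.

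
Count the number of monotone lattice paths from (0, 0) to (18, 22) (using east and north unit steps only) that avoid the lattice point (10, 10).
Number of paths = 90106548480

Total paths from (0, 0) to (18, 22): C(40, 18) = 113380261800. Paths through (10, 10): (paths (0, 0) → (10, 10)) × (paths (10, 10) → (18, 22)) = C(20, 10) · C(20, 8) = 184756 · 125970 = 23273713320. Avoidance count = 113380261800 − 23273713320 = 90106548480.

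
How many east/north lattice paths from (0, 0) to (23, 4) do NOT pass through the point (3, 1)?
Number of paths = 10466

Total paths from (0, 0) to (23, 4): C(27, 23) = 17550. Paths through (3, 1): (paths (0, 0) → (3, 1)) × (paths (3, 1) → (23, 4)) = C(4, 3) · C(23, 20) = 4 · 1771 = 7084. Avoidance count = 17550 − 7084 = 10466.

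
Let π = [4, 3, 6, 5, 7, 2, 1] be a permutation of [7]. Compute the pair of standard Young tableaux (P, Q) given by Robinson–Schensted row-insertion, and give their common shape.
P = [1, 5, 7] / [2, 6] / [3] / [4];  Q = [1, 3, 5] / [2, 4] / [6] / [7];  common shape = (3, 2, 1, 1)

Row-insert the values π_1, π_2, … into P one at a time, bumping the leftmost entry strictly greater than the inserted value down to the next row. The recording tableau Q records, in position (i, j), the step at which that cell was added to P.
  Insert 4 (step 1): P = [4];  Q = [1]
  Insert 3 (step 2): P = [3] / [4];  Q = [1] / [2]
  Insert 6 (step 3): P = [3, 6] / [4];  Q = [1, 3] / [2]
  Insert 5 (step 4): P = [3, 5] / [4, 6];  Q = [1, 3] / [2, 4]
  Insert 7 (step 5): P = [3, 5, 7] / [4, 6];  Q = [1, 3, 5] / [2, 4]
  Insert 2 (step 6): P = [2, 5, 7] / [3, 6] / [4];  Q = [1, 3, 5] / [2, 4] / [6]
  Insert 1 (step 7): P = [1, 5, 7] / [2, 6] / [3] / [4];  Q = [1, 3, 5] / [2, 4] / [6] / [7]
Final shape: (3, 2, 1, 1).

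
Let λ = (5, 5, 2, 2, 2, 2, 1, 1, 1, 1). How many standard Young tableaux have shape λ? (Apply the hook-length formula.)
# SYT of shape (5, 5, 2, 2, 2, 2, 1, 1, 1, 1) = 341976250

Hook-length formula: f^λ = n! / Π hook(c), product over all cells c of the Young diagram. For λ = (5, 5, 2, 2, 2, 2, 1, 1, 1, 1), n = 22 boxes. Hook lengths by row (left-to-right, top-to-bottom): [14, 9, 4, 3, 2]; [13, 8, 3, 2, 1]; [9, 4]; [8, 3]; [7, 2]; [6, 1]; [4]; [3]; [2]; [1]. Product of hooks = 3286780084224. So f^λ = 22! / 3286780084224 = 1124000727777607680000 / 3286780084224 = 341976250.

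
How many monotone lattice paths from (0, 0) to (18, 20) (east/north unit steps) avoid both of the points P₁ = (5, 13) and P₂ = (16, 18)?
Number of paths = 19914590814

Inclusion–exclusion. Total paths: C(38, 18) = 33578000610. Through P₁: C(18, 5)·C(20, 13) = 664191360. Through P₂: C(34, 16)·C(4, 2) = 13223768580. Since P₁ is strictly southwest of P₂, a monotone path through both must visit P₁ then P₂; paths through both = C(18, 5)·C(16, 11)·C(4, 2) = 224550144. Avoid both = 33578000610 − 664191360 − 13223768580 + 224550144 = 19914590814.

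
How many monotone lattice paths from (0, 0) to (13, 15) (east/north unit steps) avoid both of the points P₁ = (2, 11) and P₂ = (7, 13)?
Number of paths = 35210994

Inclusion–exclusion. Total paths: C(28, 13) = 37442160. Through P₁: C(13, 2)·C(15, 11) = 106470. Through P₂: C(20, 7)·C(8, 6) = 2170560. Since P₁ is strictly southwest of P₂, a monotone path through both must visit P₁ then P₂; paths through both = C(13, 2)·C(7, 5)·C(8, 6) = 45864. Avoid both = 37442160 − 106470 − 2170560 + 45864 = 35210994.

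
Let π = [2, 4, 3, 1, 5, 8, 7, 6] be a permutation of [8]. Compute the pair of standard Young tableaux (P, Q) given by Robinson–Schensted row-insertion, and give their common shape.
P = [1, 3, 5, 6] / [2, 7] / [4, 8];  Q = [1, 2, 5, 6] / [3, 7] / [4, 8];  common shape = (4, 2, 2)

Row-insert the values π_1, π_2, … into P one at a time, bumping the leftmost entry strictly greater than the inserted value down to the next row. The recording tableau Q records, in position (i, j), the step at which that cell was added to P.
  Insert 2 (step 1): P = [2];  Q = [1]
  Insert 4 (step 2): P = [2, 4];  Q = [1, 2]
  Insert 3 (step 3): P = [2, 3] / [4];  Q = [1, 2] / [3]
  Insert 1 (step 4): P = [1, 3] / [2] / [4];  Q = [1, 2] / [3] / [4]
  Insert 5 (step 5): P = [1, 3, 5] / [2] / [4];  Q = [1, 2, 5] / [3] / [4]
  Insert 8 (step 6): P = [1, 3, 5, 8] / [2] / [4];  Q = [1, 2, 5, 6] / [3] / [4]
  Insert 7 (step 7): P = [1, 3, 5, 7] / [2, 8] / [4];  Q = [1, 2, 5, 6] / [3, 7] / [4]
  Insert 6 (step 8): P = [1, 3, 5, 6] / [2, 7] / [4, 8];  Q = [1, 2, 5, 6] / [3, 7] / [4, 8]
Final shape: (4, 2, 2).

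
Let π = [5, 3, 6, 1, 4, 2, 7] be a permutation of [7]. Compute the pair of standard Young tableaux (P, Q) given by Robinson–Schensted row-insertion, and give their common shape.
P = [1, 2, 7] / [3, 4] / [5, 6];  Q = [1, 3, 7] / [2, 5] / [4, 6];  common shape = (3, 2, 2)

Row-insert the values π_1, π_2, … into P one at a time, bumping the leftmost entry strictly greater than the inserted value down to the next row. The recording tableau Q records, in position (i, j), the step at which that cell was added to P.
  Insert 5 (step 1): P = [5];  Q = [1]
  Insert 3 (step 2): P = [3] / [5];  Q = [1] / [2]
  Insert 6 (step 3): P = [3, 6] / [5];  Q = [1, 3] / [2]
  Insert 1 (step 4): P = [1, 6] / [3] / [5];  Q = [1, 3] / [2] / [4]
  Insert 4 (step 5): P = [1, 4] / [3, 6] / [5];  Q = [1, 3] / [2, 5] / [4]
  Insert 2 (step 6): P = [1, 2] / [3, 4] / [5, 6];  Q = [1, 3] / [2, 5] / [4, 6]
  Insert 7 (step 7): P = [1, 2, 7] / [3, 4] / [5, 6];  Q = [1, 3, 7] / [2, 5] / [4, 6]
Final shape: (3, 2, 2).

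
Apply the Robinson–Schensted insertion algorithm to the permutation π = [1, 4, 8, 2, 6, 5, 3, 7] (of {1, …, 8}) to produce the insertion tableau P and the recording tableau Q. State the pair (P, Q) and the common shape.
P = [1, 2, 3, 7] / [4, 5] / [6] / [8];  Q = [1, 2, 3, 8] / [4, 5] / [6] / [7];  common shape = (4, 2, 1, 1)

Row-insert the values π_1, π_2, … into P one at a time, bumping the leftmost entry strictly greater than the inserted value down to the next row. The recording tableau Q records, in position (i, j), the step at which that cell was added to P.
  Insert 1 (step 1): P = [1];  Q = [1]
  Insert 4 (step 2): P = [1, 4];  Q = [1, 2]
  Insert 8 (step 3): P = [1, 4, 8];  Q = [1, 2, 3]
  Insert 2 (step 4): P = [1, 2, 8] / [4];  Q = [1, 2, 3] / [4]
  Insert 6 (step 5): P = [1, 2, 6] / [4, 8];  Q = [1, 2, 3] / [4, 5]
  Insert 5 (step 6): P = [1, 2, 5] / [4, 6] / [8];  Q = [1, 2, 3] / [4, 5] / [6]
  Insert 3 (step 7): P = [1, 2, 3] / [4, 5] / [6] / [8];  Q = [1, 2, 3] / [4, 5] / [6] / [7]
  Insert 7 (step 8): P = [1, 2, 3, 7] / [4, 5] / [6] / [8];  Q = [1, 2, 3, 8] / [4, 5] / [6] / [7]
Final shape: (4, 2, 1, 1).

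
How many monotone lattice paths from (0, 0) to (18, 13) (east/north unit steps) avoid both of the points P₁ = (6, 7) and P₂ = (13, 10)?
Number of paths = 121861075

Inclusion–exclusion. Total paths: C(31, 18) = 206253075. Through P₁: C(13, 6)·C(18, 12) = 31855824. Through P₂: C(23, 13)·C(8, 5) = 64067696. Since P₁ is strictly southwest of P₂, a monotone path through both must visit P₁ then P₂; paths through both = C(13, 6)·C(10, 7)·C(8, 5) = 11531520. Avoid both = 206253075 − 31855824 − 64067696 + 11531520 = 121861075.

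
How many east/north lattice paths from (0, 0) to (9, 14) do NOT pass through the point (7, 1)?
Number of paths = 816350

Total paths from (0, 0) to (9, 14): C(23, 9) = 817190. Paths through (7, 1): (paths (0, 0) → (7, 1)) × (paths (7, 1) → (9, 14)) = C(8, 7) · C(15, 2) = 8 · 105 = 840. Avoidance count = 817190 − 840 = 816350.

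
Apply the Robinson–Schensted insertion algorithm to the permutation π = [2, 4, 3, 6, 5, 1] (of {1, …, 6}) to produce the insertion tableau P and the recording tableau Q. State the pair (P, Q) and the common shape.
P = [1, 3, 5] / [2, 6] / [4];  Q = [1, 2, 4] / [3, 5] / [6];  common shape = (3, 2, 1)

Row-insert the values π_1, π_2, … into P one at a time, bumping the leftmost entry strictly greater than the inserted value down to the next row. The recording tableau Q records, in position (i, j), the step at which that cell was added to P.
  Insert 2 (step 1): P = [2];  Q = [1]
  Insert 4 (step 2): P = [2, 4];  Q = [1, 2]
  Insert 3 (step 3): P = [2, 3] / [4];  Q = [1, 2] / [3]
  Insert 6 (step 4): P = [2, 3, 6] / [4];  Q = [1, 2, 4] / [3]
  Insert 5 (step 5): P = [2, 3, 5] / [4, 6];  Q = [1, 2, 4] / [3, 5]
  Insert 1 (step 6): P = [1, 3, 5] / [2, 6] / [4];  Q = [1, 2, 4] / [3, 5] / [6]
Final shape: (3, 2, 1).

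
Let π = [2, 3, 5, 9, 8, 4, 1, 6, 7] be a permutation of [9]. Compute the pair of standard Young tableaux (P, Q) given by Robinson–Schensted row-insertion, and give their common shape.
P = [1, 3, 4, 6, 7] / [2, 8] / [5] / [9];  Q = [1, 2, 3, 4, 9] / [5, 8] / [6] / [7];  common shape = (5, 2, 1, 1)

Row-insert the values π_1, π_2, … into P one at a time, bumping the leftmost entry strictly greater than the inserted value down to the next row. The recording tableau Q records, in position (i, j), the step at which that cell was added to P.
  Insert 2 (step 1): P = [2];  Q = [1]
  Insert 3 (step 2): P = [2, 3];  Q = [1, 2]
  Insert 5 (step 3): P = [2, 3, 5];  Q = [1, 2, 3]
  Insert 9 (step 4): P = [2, 3, 5, 9];  Q = [1, 2, 3, 4]
  Insert 8 (step 5): P = [2, 3, 5, 8] / [9];  Q = [1, 2, 3, 4] / [5]
  Insert 4 (step 6): P = [2, 3, 4, 8] / [5] / [9];  Q = [1, 2, 3, 4] / [5] / [6]
  Insert 1 (step 7): P = [1, 3, 4, 8] / [2] / [5] / [9];  Q = [1, 2, 3, 4] / [5] / [6] / [7]
  Insert 6 (step 8): P = [1, 3, 4, 6] / [2, 8] / [5] / [9];  Q = [1, 2, 3, 4] / [5, 8] / [6] / [7]
  Insert 7 (step 9): P = [1, 3, 4, 6, 7] / [2, 8] / [5] / [9];  Q = [1, 2, 3, 4, 9] / [5, 8] / [6] / [7]
Final shape: (5, 2, 1, 1).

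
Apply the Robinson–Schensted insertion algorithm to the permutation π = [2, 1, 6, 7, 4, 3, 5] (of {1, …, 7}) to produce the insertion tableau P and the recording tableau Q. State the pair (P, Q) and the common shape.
P = [1, 3, 5] / [2, 4, 7] / [6];  Q = [1, 3, 4] / [2, 5, 7] / [6];  common shape = (3, 3, 1)

Row-insert the values π_1, π_2, … into P one at a time, bumping the leftmost entry strictly greater than the inserted value down to the next row. The recording tableau Q records, in position (i, j), the step at which that cell was added to P.
  Insert 2 (step 1): P = [2];  Q = [1]
  Insert 1 (step 2): P = [1] / [2];  Q = [1] / [2]
  Insert 6 (step 3): P = [1, 6] / [2];  Q = [1, 3] / [2]
  Insert 7 (step 4): P = [1, 6, 7] / [2];  Q = [1, 3, 4] / [2]
  Insert 4 (step 5): P = [1, 4, 7] / [2, 6];  Q = [1, 3, 4] / [2, 5]
  Insert 3 (step 6): P = [1, 3, 7] / [2, 4] / [6];  Q = [1, 3, 4] / [2, 5] / [6]
  Insert 5 (step 7): P = [1, 3, 5] / [2, 4, 7] / [6];  Q = [1, 3, 4] / [2, 5, 7] / [6]
Final shape: (3, 3, 1).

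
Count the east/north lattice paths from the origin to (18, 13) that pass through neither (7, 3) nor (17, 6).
Number of paths = 163394139

Inclusion–exclusion. Total paths: C(31, 18) = 206253075. Through P₁: C(10, 7)·C(21, 11) = 42325920. Through P₂: C(23, 17)·C(8, 1) = 807576. Since P₁ is strictly southwest of P₂, a monotone path through both must visit P₁ then P₂; paths through both = C(10, 7)·C(13, 10)·C(8, 1) = 274560. Avoid both = 206253075 − 42325920 − 807576 + 274560 = 163394139.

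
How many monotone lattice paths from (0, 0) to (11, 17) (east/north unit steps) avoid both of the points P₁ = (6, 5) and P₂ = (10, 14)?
Number of paths = 12091620

Inclusion–exclusion. Total paths: C(28, 11) = 21474180. Through P₁: C(11, 6)·C(17, 5) = 2858856. Through P₂: C(24, 10)·C(4, 1) = 7845024. Since P₁ is strictly southwest of P₂, a monotone path through both must visit P₁ then P₂; paths through both = C(11, 6)·C(13, 4)·C(4, 1) = 1321320. Avoid both = 21474180 − 2858856 − 7845024 + 1321320 = 12091620.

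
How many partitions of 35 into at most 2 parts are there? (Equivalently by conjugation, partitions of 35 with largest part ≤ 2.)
p(35, parts ≤ 2) = 18

Use the recurrence p(n, m) = p(n, m−1) + p(n−m, m): either the largest part is < m (count p(n, m−1)) or the largest part is exactly m (remove one copy of m, count p(n−m, m)). With p(0, ·) = 1 this gives p(35, parts ≤ 2) = 18. (By conjugating Young diagrams, this also counts partitions of 35 into at most 2 parts.)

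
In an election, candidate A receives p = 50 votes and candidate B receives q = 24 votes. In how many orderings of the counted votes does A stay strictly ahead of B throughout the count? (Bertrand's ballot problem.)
Strict-lead orderings = 6159019034548969524

Total orderings of the 74 votes with 50 for A: C(74, 50) = 17529515713716297876. By the Bertrand ballot formula (Cycle Lemma / reflection principle), the number of orderings in which A is strictly ahead of B throughout is (p − q)/(p + q) · C(p + q, p) = (50 − 24)/(50 + 24) · 17529515713716297876 = 6159019034548969524.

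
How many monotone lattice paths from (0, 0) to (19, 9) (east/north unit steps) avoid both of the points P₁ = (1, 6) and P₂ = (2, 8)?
Number of paths = 6897158

Inclusion–exclusion. Total paths: C(28, 19) = 6906900. Through P₁: C(7, 1)·C(21, 18) = 9310. Through P₂: C(10, 2)·C(18, 17) = 810. Since P₁ is strictly southwest of P₂, a monotone path through both must visit P₁ then P₂; paths through both = C(7, 1)·C(3, 1)·C(18, 17) = 378. Avoid both = 6906900 − 9310 − 810 + 378 = 6897158.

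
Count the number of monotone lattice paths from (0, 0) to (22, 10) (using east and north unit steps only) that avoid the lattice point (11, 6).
Number of paths = 47619000

Total paths from (0, 0) to (22, 10): C(32, 22) = 64512240. Paths through (11, 6): (paths (0, 0) → (11, 6)) × (paths (11, 6) → (22, 10)) = C(17, 11) · C(15, 11) = 12376 · 1365 = 16893240. Avoidance count = 64512240 − 16893240 = 47619000.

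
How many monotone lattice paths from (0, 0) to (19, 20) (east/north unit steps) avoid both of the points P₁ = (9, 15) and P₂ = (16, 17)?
Number of paths = 42602170578

Inclusion–exclusion. Total paths: C(39, 19) = 68923264410. Through P₁: C(24, 9)·C(15, 10) = 3926434512. Through P₂: C(33, 16)·C(6, 3) = 23336062200. Since P₁ is strictly southwest of P₂, a monotone path through both must visit P₁ then P₂; paths through both = C(24, 9)·C(9, 7)·C(6, 3) = 941402880. Avoid both = 68923264410 − 3926434512 − 23336062200 + 941402880 = 42602170578.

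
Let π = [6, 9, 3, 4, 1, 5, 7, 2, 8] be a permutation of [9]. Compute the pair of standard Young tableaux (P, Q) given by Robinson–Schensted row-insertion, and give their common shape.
P = [1, 2, 5, 7, 8] / [3, 4] / [6, 9];  Q = [1, 2, 6, 7, 9] / [3, 4] / [5, 8];  common shape = (5, 2, 2)

Row-insert the values π_1, π_2, … into P one at a time, bumping the leftmost entry strictly greater than the inserted value down to the next row. The recording tableau Q records, in position (i, j), the step at which that cell was added to P.
  Insert 6 (step 1): P = [6];  Q = [1]
  Insert 9 (step 2): P = [6, 9];  Q = [1, 2]
  Insert 3 (step 3): P = [3, 9] / [6];  Q = [1, 2] / [3]
  Insert 4 (step 4): P = [3, 4] / [6, 9];  Q = [1, 2] / [3, 4]
  Insert 1 (step 5): P = [1, 4] / [3, 9] / [6];  Q = [1, 2] / [3, 4] / [5]
  Insert 5 (step 6): P = [1, 4, 5] / [3, 9] / [6];  Q = [1, 2, 6] / [3, 4] / [5]
  Insert 7 (step 7): P = [1, 4, 5, 7] / [3, 9] / [6];  Q = [1, 2, 6, 7] / [3, 4] / [5]
  Insert 2 (step 8): P = [1, 2, 5, 7] / [3, 4] / [6, 9];  Q = [1, 2, 6, 7] / [3, 4] / [5, 8]
  Insert 8 (step 9): P = [1, 2, 5, 7, 8] / [3, 4] / [6, 9];  Q = [1, 2, 6, 7, 9] / [3, 4] / [5, 8]
Final shape: (5, 2, 2).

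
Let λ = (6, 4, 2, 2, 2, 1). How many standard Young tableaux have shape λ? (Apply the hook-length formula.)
# SYT of shape (6, 4, 2, 2, 2, 1) = 2598960

Hook-length formula: f^λ = n! / Π hook(c), product over all cells c of the Young diagram. For λ = (6, 4, 2, 2, 2, 1), n = 17 boxes. Hook lengths by row (left-to-right, top-to-bottom): [11, 9, 5, 4, 2, 1]; [8, 6, 2, 1]; [5, 3]; [4, 2]; [3, 1]; [1]. Product of hooks = 136857600. So f^λ = 17! / 136857600 = 355687428096000 / 136857600 = 2598960.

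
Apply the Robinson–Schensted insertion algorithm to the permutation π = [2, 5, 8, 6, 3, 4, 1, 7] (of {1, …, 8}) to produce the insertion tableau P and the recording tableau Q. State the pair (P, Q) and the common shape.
P = [1, 3, 4, 7] / [2, 6] / [5] / [8];  Q = [1, 2, 3, 8] / [4, 6] / [5] / [7];  common shape = (4, 2, 1, 1)

Row-insert the values π_1, π_2, … into P one at a time, bumping the leftmost entry strictly greater than the inserted value down to the next row. The recording tableau Q records, in position (i, j), the step at which that cell was added to P.
  Insert 2 (step 1): P = [2];  Q = [1]
  Insert 5 (step 2): P = [2, 5];  Q = [1, 2]
  Insert 8 (step 3): P = [2, 5, 8];  Q = [1, 2, 3]
  Insert 6 (step 4): P = [2, 5, 6] / [8];  Q = [1, 2, 3] / [4]
  Insert 3 (step 5): P = [2, 3, 6] / [5] / [8];  Q = [1, 2, 3] / [4] / [5]
  Insert 4 (step 6): P = [2, 3, 4] / [5, 6] / [8];  Q = [1, 2, 3] / [4, 6] / [5]
  Insert 1 (step 7): P = [1, 3, 4] / [2, 6] / [5] / [8];  Q = [1, 2, 3] / [4, 6] / [5] / [7]
  Insert 7 (step 8): P = [1, 3, 4, 7] / [2, 6] / [5] / [8];  Q = [1, 2, 3, 8] / [4, 6] / [5] / [7]
Final shape: (4, 2, 1, 1).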